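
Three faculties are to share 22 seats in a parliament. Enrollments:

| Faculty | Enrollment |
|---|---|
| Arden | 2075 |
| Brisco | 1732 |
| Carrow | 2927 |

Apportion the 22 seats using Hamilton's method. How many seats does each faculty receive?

Standard divisor: 6734 ÷ 22 ≈ 306.091.
Standard quotas: Arden 6.779, Brisco 5.658, Carrow 9.563.
Lower quotas: Arden 6, Brisco 5, Carrow 9 (sum 20, leaving 2 seats).
Remainders in descending order: Arden 0.779, Brisco 0.658, Carrow 0.563.
The surplus seats go to Arden, Brisco.

Arden: 7, Brisco: 6, Carrow: 9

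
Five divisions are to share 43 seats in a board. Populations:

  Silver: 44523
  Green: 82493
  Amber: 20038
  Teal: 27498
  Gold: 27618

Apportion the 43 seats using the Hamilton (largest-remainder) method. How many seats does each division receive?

Standard divisor: 202170 ÷ 43 ≈ 4701.628.
Standard quotas: Silver 9.4697, Green 17.5456, Amber 4.2619, Teal 5.8486, Gold 5.8741.
Lower quotas: Silver 9, Green 17, Amber 4, Teal 5, Gold 5 (sum 40, leaving 3 seats).
Remainders in descending order: Gold 0.8741, Teal 0.8486, Green 0.5456, Silver 0.4697, Amber 0.2619.
Largest remainders: Gold, Teal, Green receive the extra seats.

Silver: 9, Green: 18, Amber: 4, Teal: 6, Gold: 6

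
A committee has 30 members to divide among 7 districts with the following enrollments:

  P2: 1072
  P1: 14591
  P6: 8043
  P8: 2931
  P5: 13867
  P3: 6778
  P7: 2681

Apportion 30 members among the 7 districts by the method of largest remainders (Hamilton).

Total 49963; standard divisor 49963/30 ≈ 1665.433.
Standard quotas: P2 0.6437, P1 8.7611, P6 4.8294, P8 1.7599, P5 8.3264, P3 4.0698, P7 1.6098.
Lower quotas: P2 0, P1 8, P6 4, P8 1, P5 8, P3 4, P7 1 (sum 26, leaving 4 seats).
Remainders in descending order: P6 0.8294, P1 0.7611, P8 0.7599, P2 0.6437, P7 0.6098, P5 0.3264, P3 0.0698.
The surplus seats go to P6, P1, P8, P2.

P2 1; P1 9; P6 5; P8 2; P5 8; P3 4; P7 1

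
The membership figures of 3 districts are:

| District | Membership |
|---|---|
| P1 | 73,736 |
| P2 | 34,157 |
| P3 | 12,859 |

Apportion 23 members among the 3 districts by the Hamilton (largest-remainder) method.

P1: 14, P2: 7, P3: 2

Standard divisor: 120752 ÷ 23 ≈ 5250.087.
Standard quotas: P1 14.0447, P2 6.5060, P3 2.4493.
Lower quotas: P1 14, P2 6, P3 2 (sum 22, leaving 1 seat).
Remainders in descending order: P2 0.5060, P3 0.4493, P1 0.0447.
The surplus seat goes to P2.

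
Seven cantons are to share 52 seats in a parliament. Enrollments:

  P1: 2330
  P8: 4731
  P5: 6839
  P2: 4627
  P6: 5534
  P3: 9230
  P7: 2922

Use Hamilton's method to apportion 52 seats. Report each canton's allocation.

Total 36213; standard divisor 36213/52 ≈ 696.404.
Standard quotas: P1 3.3458, P8 6.7935, P5 9.8205, P2 6.6441, P6 7.9465, P3 13.2538, P7 4.1958.
Lower quotas: P1 3, P8 6, P5 9, P2 6, P6 7, P3 13, P7 4 (sum 48, leaving 4 seats).
Remainders in descending order: P6 0.9465, P5 0.8205, P8 0.7935, P2 0.6441, P1 0.3458, P3 0.2538, P7 0.1958.
The surplus seats go to P6, P5, P8, P2.

P1: 3, P8: 7, P5: 10, P2: 7, P6: 8, P3: 13, P7: 4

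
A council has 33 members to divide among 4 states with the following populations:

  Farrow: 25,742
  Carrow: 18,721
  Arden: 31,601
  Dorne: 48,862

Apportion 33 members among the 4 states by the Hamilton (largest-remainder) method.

Standard divisor: 124926 ÷ 33 ≈ 3785.636.
Standard quotas: Farrow 6.7999, Carrow 4.9453, Arden 8.3476, Dorne 12.9072.
Lower quotas: Farrow 6, Carrow 4, Arden 8, Dorne 12 (sum 30, leaving 3 seats).
Remainders in descending order: Carrow 0.9453, Dorne 0.9072, Farrow 0.7999, Arden 0.3476.
The surplus seats go to Carrow, Dorne, Farrow.

Farrow=7, Carrow=5, Arden=8, Dorne=13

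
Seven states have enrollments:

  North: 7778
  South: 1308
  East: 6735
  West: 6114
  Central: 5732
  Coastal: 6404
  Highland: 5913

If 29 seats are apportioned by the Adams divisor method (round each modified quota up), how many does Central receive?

Standard divisor 39984/29 ≈ 1378.759; standard quotas: North 5.641, South 0.949, East 4.885, West 4.434, Central 4.157, Coastal 4.645, Highland 4.289.
Rounding up gives 6, 1, 5, 5, 5, 5, 5 = 32 seats, so the divisor must be adjusted.
With modified divisor 1540: modified quotas North 5.051, South 0.849, East 4.373, West 3.970, Central 3.722, Coastal 4.158, Highland 3.840.
Rounding up: North 6, South 1, East 5, West 4, Central 4, Coastal 5, Highland 4 (total 29).
Central receives 4.

4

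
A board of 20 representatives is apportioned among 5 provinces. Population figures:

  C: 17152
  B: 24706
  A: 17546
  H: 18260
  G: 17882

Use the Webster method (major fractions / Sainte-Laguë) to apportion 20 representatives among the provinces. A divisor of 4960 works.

With modified divisor 4960: modified quotas C 3.458, B 4.981, A 3.538, H 3.681, G 3.605.
Rounding to the nearest integer: C 3, B 5, A 4, H 4, G 4 (total 20).

C 3; B 5; A 4; H 4; G 4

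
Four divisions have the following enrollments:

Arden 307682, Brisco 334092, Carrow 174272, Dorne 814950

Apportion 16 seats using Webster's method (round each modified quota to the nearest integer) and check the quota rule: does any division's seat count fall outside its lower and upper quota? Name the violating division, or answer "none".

none

Standard quotas: Arden 3.018, Brisco 3.277, Carrow 1.710, Dorne 7.995.
Webster allocation: Arden 3, Brisco 3, Carrow 2, Dorne 8.
Every allocation lies between the lower and upper quota.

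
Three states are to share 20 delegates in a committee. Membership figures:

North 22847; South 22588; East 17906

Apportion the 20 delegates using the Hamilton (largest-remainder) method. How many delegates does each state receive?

North 7, South 7, East 6

Total 63341; standard divisor 63341/20 ≈ 3167.05.
Standard quotas: North 7.2140, South 7.1322, East 5.6538.
Lower quotas: North 7, South 7, East 5 (sum 19, leaving 1 seat).
Remainders in descending order: East 0.6538, North 0.2140, South 0.1322.
The surplus seat goes to East.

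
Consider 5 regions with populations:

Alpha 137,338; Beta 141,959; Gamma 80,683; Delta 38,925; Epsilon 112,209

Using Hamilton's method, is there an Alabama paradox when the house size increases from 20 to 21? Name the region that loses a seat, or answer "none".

Delta

At 20 seats: Alpha 5, Beta 6, Gamma 3, Delta 2, Epsilon 4.
At 21 seats: Alpha 6, Beta 6, Gamma 3, Delta 1, Epsilon 5.
Delta drops from 2 to 1.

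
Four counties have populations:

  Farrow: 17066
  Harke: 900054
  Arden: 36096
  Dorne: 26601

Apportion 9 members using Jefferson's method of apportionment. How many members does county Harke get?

9

Standard divisor 979817/9 ≈ 108868.556; standard quotas: Farrow 0.157, Harke 8.267, Arden 0.332, Dorne 0.244.
Rounding down gives 0, 8, 0, 0 = 8 seats, so the divisor must be adjusted.
With modified divisor 95000: modified quotas Farrow 0.180, Harke 9.474, Arden 0.380, Dorne 0.280.
Rounding down: Farrow 0, Harke 9, Arden 0, Dorne 0 (total 9).
Harke receives 9.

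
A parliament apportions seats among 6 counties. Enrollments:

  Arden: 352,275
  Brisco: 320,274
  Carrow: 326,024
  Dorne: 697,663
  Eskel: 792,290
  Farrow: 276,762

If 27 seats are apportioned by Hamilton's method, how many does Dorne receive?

7

Total 2765288; standard divisor 2765288/27 ≈ 102418.074.
Standard quotas: Arden 3.4396, Brisco 3.1271, Carrow 3.1833, Dorne 6.8119, Eskel 7.7358, Farrow 2.7023.
Lower quotas: Arden 3, Brisco 3, Carrow 3, Dorne 6, Eskel 7, Farrow 2 (sum 24, leaving 3 seats).
Remainders in descending order: Dorne 0.8119, Eskel 0.7358, Farrow 0.7023, Arden 0.4396, Carrow 0.1833, Brisco 0.1271.
Largest remainders: Dorne, Eskel, Farrow receive the extra seats.
Dorne receives 7.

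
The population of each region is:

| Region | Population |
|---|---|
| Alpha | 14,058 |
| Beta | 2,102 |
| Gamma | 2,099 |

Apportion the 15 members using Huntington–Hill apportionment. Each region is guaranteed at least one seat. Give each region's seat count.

With divisor 1282: modified quotas Alpha 10.966, Beta 1.640, Gamma 1.637.
Geometric-mean thresholds: Alpha √(10·11)=10.488, Beta √(1·2)=1.414, Gamma √(1·2)=1.414.
Each quota rounded against its threshold gives Alpha 11, Beta 2, Gamma 2 (total 15).

Alpha 11, Beta 2, Gamma 2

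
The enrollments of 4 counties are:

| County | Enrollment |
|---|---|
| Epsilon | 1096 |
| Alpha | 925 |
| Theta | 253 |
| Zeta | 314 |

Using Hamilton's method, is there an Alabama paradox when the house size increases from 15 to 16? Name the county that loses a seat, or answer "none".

Theta

At 15 seats: Epsilon 6, Alpha 5, Theta 2, Zeta 2.
At 16 seats: Epsilon 7, Alpha 6, Theta 1, Zeta 2.
Theta drops from 2 to 1.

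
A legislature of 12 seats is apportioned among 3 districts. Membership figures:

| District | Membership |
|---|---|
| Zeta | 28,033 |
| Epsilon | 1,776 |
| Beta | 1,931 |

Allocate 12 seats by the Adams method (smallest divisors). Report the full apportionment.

Standard divisor 31740/12 ≈ 2645; standard quotas: Zeta 10.598, Epsilon 0.671, Beta 0.730.
Rounding up gives 11, 1, 1 = 13 seats, so the divisor must be adjusted.
With modified divisor 3000: modified quotas Zeta 9.344, Epsilon 0.592, Beta 0.644.
Rounding up: Zeta 10, Epsilon 1, Beta 1 (total 12).

Zeta 10; Epsilon 1; Beta 1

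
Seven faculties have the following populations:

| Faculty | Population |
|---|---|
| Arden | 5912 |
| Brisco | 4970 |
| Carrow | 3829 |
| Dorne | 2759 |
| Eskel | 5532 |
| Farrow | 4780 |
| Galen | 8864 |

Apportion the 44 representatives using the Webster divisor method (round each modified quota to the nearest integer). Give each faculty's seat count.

Arden 7, Brisco 6, Carrow 5, Dorne 3, Eskel 7, Farrow 6, Galen 10

Standard divisor 36646/44 ≈ 832.864; standard quotas: Arden 7.098, Brisco 5.967, Carrow 4.597, Dorne 3.313, Eskel 6.642, Farrow 5.739, Galen 10.643.
Rounding to the nearest integer gives 7, 6, 5, 3, 7, 6, 11 = 45 seats, so the divisor must be adjusted.
With modified divisor 846.2: modified quotas Arden 6.987, Brisco 5.873, Carrow 4.525, Dorne 3.260, Eskel 6.537, Farrow 5.649, Galen 10.475.
Rounding to the nearest integer: Arden 7, Brisco 6, Carrow 5, Dorne 3, Eskel 7, Farrow 6, Galen 10 (total 44).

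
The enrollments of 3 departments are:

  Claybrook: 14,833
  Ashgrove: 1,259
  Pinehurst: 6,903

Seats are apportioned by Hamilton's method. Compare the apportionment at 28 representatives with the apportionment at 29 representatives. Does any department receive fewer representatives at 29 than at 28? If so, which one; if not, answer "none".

Ashgrove

At 28 seats: Claybrook 18, Ashgrove 2, Pinehurst 8.
At 29 seats: Claybrook 19, Ashgrove 1, Pinehurst 9.
Ashgrove drops from 2 to 1.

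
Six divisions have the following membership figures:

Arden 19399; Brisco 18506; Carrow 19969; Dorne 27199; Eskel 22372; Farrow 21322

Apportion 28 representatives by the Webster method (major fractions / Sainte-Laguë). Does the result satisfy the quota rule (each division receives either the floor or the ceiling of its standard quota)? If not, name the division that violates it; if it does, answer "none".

Standard quotas: Arden 4.218, Brisco 4.024, Carrow 4.342, Dorne 5.914, Eskel 4.865, Farrow 4.636.
Webster allocation: Arden 4, Brisco 4, Carrow 4, Dorne 6, Eskel 5, Farrow 5.
Every allocation lies between the lower and upper quota.

none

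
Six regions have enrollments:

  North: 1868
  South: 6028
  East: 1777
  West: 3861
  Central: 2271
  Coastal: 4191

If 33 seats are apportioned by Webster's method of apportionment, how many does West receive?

Standard divisor 19996/33 ≈ 605.939; standard quotas: North 3.083, South 9.948, East 2.933, West 6.372, Central 3.748, Coastal 6.917.
Rounding to the nearest integer gives North 3, South 10, East 3, West 6, Central 4, Coastal 7 — total 33, matching the house size, so no adjustment is needed.
West receives 6.

6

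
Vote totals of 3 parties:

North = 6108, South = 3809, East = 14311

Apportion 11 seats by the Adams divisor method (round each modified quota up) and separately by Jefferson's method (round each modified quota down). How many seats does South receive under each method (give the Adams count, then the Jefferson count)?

Adams: North 3, South 2, East 6.
Jefferson: North 3, South 1, East 7.
South gets 2 under Adams and 1 under Jefferson.

2 and 1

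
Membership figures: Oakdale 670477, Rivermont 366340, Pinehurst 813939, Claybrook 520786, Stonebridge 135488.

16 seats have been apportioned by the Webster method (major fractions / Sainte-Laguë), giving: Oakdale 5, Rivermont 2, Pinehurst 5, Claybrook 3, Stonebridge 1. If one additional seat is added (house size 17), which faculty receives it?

Claybrook

Priority for the next seat is population ÷ (current seats + 0.5).
Priorities: Oakdale 121904.909, Rivermont 146536.000, Pinehurst 147988.909, Claybrook 148796.000, Stonebridge 90325.333.
Highest priority: Claybrook.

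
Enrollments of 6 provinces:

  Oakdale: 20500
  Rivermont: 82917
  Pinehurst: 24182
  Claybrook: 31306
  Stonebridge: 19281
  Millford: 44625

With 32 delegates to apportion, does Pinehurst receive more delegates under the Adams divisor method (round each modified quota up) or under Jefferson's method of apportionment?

Adams

Adams: Oakdale 3, Rivermont 11, Pinehurst 4, Claybrook 5, Stonebridge 3, Millford 6.
Jefferson: Oakdale 3, Rivermont 13, Pinehurst 3, Claybrook 4, Stonebridge 3, Millford 6.
Pinehurst gets 4 under Adams and 3 under Jefferson.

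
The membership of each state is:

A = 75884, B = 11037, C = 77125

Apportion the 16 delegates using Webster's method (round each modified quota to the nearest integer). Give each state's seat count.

Standard divisor 164046/16 ≈ 10252.875; standard quotas: A 7.401, B 1.076, C 7.522.
Rounding to the nearest integer gives A 7, B 1, C 8 — total 16, matching the house size, so no adjustment is needed.

A 7, B 1, C 8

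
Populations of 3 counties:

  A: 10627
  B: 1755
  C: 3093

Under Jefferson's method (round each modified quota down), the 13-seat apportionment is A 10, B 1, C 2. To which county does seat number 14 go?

C

Priority for the next seat is population ÷ (current seats + 1).
Priorities: A 966.091, B 877.500, C 1031.000.
Highest priority: C.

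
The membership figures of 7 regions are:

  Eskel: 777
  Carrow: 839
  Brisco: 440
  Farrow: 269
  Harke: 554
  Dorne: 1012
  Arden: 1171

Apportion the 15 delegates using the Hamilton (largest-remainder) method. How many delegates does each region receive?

Eskel 2; Carrow 3; Brisco 1; Farrow 1; Harke 2; Dorne 3; Arden 3

The standard divisor is 5062/15 ≈ 337.467.
Standard quotas: Eskel 2.302, Carrow 2.486, Brisco 1.304, Farrow 0.797, Harke 1.642, Dorne 2.999, Arden 3.470.
Lower quotas: Eskel 2, Carrow 2, Brisco 1, Farrow 0, Harke 1, Dorne 2, Arden 3 (sum 11, leaving 4 seats).
Remainders in descending order: Dorne 0.999, Farrow 0.797, Harke 0.642, Carrow 0.486, Arden 0.470, Brisco 0.304, Eskel 0.302.
The surplus seats go to Dorne, Farrow, Harke, Carrow.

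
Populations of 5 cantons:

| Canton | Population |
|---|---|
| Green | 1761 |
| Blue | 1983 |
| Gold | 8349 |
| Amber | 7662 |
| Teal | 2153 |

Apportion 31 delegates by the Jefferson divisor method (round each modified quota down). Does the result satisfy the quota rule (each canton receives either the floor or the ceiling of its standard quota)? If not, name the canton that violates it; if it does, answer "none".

Standard quotas: Green 2.492, Blue 2.806, Gold 11.814, Amber 10.842, Teal 3.047.
Jefferson allocation: Green 2, Blue 3, Gold 12, Amber 11, Teal 3.
Every allocation lies between the lower and upper quota.

none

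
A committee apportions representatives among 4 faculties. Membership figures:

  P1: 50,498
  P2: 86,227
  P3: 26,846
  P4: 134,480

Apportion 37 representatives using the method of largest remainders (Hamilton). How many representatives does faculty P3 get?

The standard divisor is 298051/37 ≈ 8055.432.
Standard quotas: P1 6.2688, P2 10.7042, P3 3.3327, P4 16.6943.
Lower quotas: P1 6, P2 10, P3 3, P4 16 (sum 35, leaving 2 seats).
Remainders in descending order: P2 0.7042, P4 0.6943, P3 0.3327, P1 0.2688.
Largest remainders: P2, P4 receive the extra seats.
P3 receives 3.

3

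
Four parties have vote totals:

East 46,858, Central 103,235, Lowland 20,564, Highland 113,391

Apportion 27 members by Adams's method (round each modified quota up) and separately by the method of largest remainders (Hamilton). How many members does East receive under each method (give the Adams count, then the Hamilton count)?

5 and 4

Adams: East 5, Central 10, Lowland 2, Highland 10.
Hamilton: East 4, Central 10, Lowland 2, Highland 11.
East gets 5 under Adams and 4 under Hamilton.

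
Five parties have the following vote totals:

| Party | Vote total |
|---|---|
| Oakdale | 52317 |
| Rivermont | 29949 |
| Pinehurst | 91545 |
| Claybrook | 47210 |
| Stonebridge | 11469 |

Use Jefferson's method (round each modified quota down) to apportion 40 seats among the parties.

Standard divisor 232490/40 ≈ 5812.25; standard quotas: Oakdale 9.001, Rivermont 5.153, Pinehurst 15.750, Claybrook 8.122, Stonebridge 1.973.
Rounding down gives 9, 5, 15, 8, 1 = 38 seats, so the divisor must be adjusted.
With modified divisor 5600: modified quotas Oakdale 9.342, Rivermont 5.348, Pinehurst 16.347, Claybrook 8.430, Stonebridge 2.048.
Rounding down: Oakdale 9, Rivermont 5, Pinehurst 16, Claybrook 8, Stonebridge 2 (total 40).

Oakdale=9; Rivermont=5; Pinehurst=16; Claybrook=8; Stonebridge=2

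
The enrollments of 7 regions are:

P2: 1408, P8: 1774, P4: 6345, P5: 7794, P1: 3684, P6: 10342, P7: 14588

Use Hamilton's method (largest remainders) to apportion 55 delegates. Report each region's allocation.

Standard divisor: 45935 ÷ 55 ≈ 835.182.
Standard quotas: P2 1.6859, P8 2.1241, P4 7.5971, P5 9.3321, P1 4.4110, P6 12.3829, P7 17.4669.
Lower quotas: P2 1, P8 2, P4 7, P5 9, P1 4, P6 12, P7 17 (sum 52, leaving 3 seats).
Remainders in descending order: P2 0.6859, P4 0.5971, P7 0.4669, P1 0.4110, P6 0.3829, P5 0.3321, P8 0.1241.
Largest remainders: P2, P4, P7 receive the extra seats.

P2 2, P8 2, P4 8, P5 9, P1 4, P6 12, P7 18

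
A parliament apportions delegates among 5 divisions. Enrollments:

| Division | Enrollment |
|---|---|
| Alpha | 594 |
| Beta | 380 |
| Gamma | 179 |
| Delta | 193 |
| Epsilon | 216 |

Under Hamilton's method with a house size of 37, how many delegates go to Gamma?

Total 1562; standard divisor 1562/37 ≈ 42.216.
Standard quotas: Alpha 14.070, Beta 9.001, Gamma 4.240, Delta 4.572, Epsilon 5.117.
Lower quotas: Alpha 14, Beta 9, Gamma 4, Delta 4, Epsilon 5 (sum 36, leaving 1 seat).
Remainders in descending order: Delta 0.572, Gamma 0.240, Epsilon 0.117, Alpha 0.070, Beta 0.001.
The surplus seat goes to Delta.
Gamma receives 4.

4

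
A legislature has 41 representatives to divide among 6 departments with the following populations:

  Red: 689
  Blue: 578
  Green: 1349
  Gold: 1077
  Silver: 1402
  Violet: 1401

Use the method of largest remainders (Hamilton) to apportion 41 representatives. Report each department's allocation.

Red=4; Blue=4; Green=8; Gold=7; Silver=9; Violet=9

Standard divisor: 6496 ÷ 41 ≈ 158.439.
Standard quotas: Red 4.349, Blue 3.648, Green 8.514, Gold 6.798, Silver 8.849, Violet 8.843.
Lower quotas: Red 4, Blue 3, Green 8, Gold 6, Silver 8, Violet 8 (sum 37, leaving 4 seats).
Remainders in descending order: Silver 0.849, Violet 0.843, Gold 0.798, Blue 0.648, Green 0.514, Red 0.349.
Largest remainders: Silver, Violet, Gold, Blue receive the extra seats.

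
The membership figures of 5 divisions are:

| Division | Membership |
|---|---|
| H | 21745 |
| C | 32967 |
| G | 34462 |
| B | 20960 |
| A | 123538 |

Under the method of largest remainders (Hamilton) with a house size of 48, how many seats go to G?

The standard divisor is 233672/48 ≈ 4868.167.
Standard quotas: H 4.4668, C 6.7720, G 7.0791, B 4.3055, A 25.3767.
Lower quotas: H 4, C 6, G 7, B 4, A 25 (sum 46, leaving 2 seats).
Remainders in descending order: C 0.7720, H 0.4668, A 0.3767, B 0.3055, G 0.0791.
Largest remainders: C, H receive the extra seats.
G receives 7.

7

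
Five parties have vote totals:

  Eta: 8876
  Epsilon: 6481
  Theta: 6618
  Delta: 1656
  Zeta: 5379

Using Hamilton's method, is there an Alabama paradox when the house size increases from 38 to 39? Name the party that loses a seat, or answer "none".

At 38 seats: Eta 12, Epsilon 8, Theta 9, Delta 2, Zeta 7.
At 39 seats: Eta 12, Epsilon 9, Theta 9, Delta 2, Zeta 7.
No party's allocation decreased.

none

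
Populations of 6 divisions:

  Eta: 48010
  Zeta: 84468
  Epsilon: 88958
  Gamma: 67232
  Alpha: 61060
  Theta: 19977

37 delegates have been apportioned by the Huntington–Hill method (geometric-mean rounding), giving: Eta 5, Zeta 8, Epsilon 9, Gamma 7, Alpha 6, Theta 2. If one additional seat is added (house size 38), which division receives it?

Priority for the next seat is population ÷ (√(s·(s+1))).
Priorities: Eta 8765.387, Zeta 9954.649, Epsilon 9376.997, Gamma 8984.254, Alpha 9421.763, Theta 8155.576.
Highest priority: Zeta.

Zeta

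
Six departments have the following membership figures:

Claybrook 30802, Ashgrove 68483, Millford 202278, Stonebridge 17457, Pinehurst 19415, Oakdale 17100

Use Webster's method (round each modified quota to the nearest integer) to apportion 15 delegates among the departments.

Claybrook=1, Ashgrove=3, Millford=8, Stonebridge=1, Pinehurst=1, Oakdale=1

Standard divisor 355535/15 ≈ 23702.333; standard quotas: Claybrook 1.300, Ashgrove 2.889, Millford 8.534, Stonebridge 0.737, Pinehurst 0.819, Oakdale 0.721.
Rounding to the nearest integer gives 1, 3, 9, 1, 1, 1 = 16 seats, so the divisor must be adjusted.
With modified divisor 25400: modified quotas Claybrook 1.213, Ashgrove 2.696, Millford 7.964, Stonebridge 0.687, Pinehurst 0.764, Oakdale 0.673.
Rounding to the nearest integer: Claybrook 1, Ashgrove 3, Millford 8, Stonebridge 1, Pinehurst 1, Oakdale 1 (total 15).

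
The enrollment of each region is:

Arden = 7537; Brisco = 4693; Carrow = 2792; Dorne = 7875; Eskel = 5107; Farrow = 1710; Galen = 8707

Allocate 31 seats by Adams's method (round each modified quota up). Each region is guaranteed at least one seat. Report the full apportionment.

Standard divisor 38421/31 ≈ 1239.387; standard quotas: Arden 6.081, Brisco 3.787, Carrow 2.253, Dorne 6.354, Eskel 4.121, Farrow 1.380, Galen 7.025.
Rounding up gives 7, 4, 3, 7, 5, 2, 8 = 36 seats, so the divisor must be adjusted.
With modified divisor 1420: modified quotas Arden 5.308, Brisco 3.305, Carrow 1.966, Dorne 5.546, Eskel 3.596, Farrow 1.204, Galen 6.132.
Rounding up: Arden 6, Brisco 4, Carrow 2, Dorne 6, Eskel 4, Farrow 2, Galen 7 (total 31).

Arden 6; Brisco 4; Carrow 2; Dorne 6; Eskel 4; Farrow 2; Galen 7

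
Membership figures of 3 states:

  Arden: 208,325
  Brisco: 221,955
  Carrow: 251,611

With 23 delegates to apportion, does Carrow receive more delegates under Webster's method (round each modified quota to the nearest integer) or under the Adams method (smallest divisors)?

Webster: Arden 7, Brisco 7, Carrow 9.
Adams: Arden 7, Brisco 8, Carrow 8.
Carrow gets 9 under Webster and 8 under Adams.

Webster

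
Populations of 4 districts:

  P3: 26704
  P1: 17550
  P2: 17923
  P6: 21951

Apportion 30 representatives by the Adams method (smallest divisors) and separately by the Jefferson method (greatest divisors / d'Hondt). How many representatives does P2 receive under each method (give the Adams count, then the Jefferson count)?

7 and 6

Adams: P3 9, P1 6, P2 7, P6 8.
Jefferson: P3 10, P1 6, P2 6, P6 8.
P2 gets 7 under Adams and 6 under Jefferson.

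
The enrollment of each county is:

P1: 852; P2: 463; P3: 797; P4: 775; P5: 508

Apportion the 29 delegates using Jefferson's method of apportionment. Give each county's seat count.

Standard divisor 3395/29 ≈ 117.069; standard quotas: P1 7.278, P2 3.955, P3 6.808, P4 6.620, P5 4.339.
Rounding down gives 7, 3, 6, 6, 4 = 26 seats, so the divisor must be adjusted.
With modified divisor 110: modified quotas P1 7.745, P2 4.209, P3 7.245, P4 7.045, P5 4.618.
Rounding down: P1 7, P2 4, P3 7, P4 7, P5 4 (total 29).

P1 7; P2 4; P3 7; P4 7; P5 4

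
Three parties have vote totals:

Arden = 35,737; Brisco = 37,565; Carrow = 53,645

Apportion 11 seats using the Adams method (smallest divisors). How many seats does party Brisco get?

Standard divisor 126947/11 ≈ 11540.636; standard quotas: Arden 3.097, Brisco 3.255, Carrow 4.648.
Rounding up gives 4, 4, 5 = 13 seats, so the divisor must be adjusted.
With modified divisor 13000: modified quotas Arden 2.749, Brisco 2.890, Carrow 4.127.
Rounding up: Arden 3, Brisco 3, Carrow 5 (total 11).
Brisco receives 3.

3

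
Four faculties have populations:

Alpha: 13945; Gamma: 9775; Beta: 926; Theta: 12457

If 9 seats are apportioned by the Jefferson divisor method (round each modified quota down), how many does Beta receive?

0

Standard divisor 37103/9 ≈ 4122.556; standard quotas: Alpha 3.383, Gamma 2.371, Beta 0.225, Theta 3.022.
Rounding down gives 3, 2, 0, 3 = 8 seats, so the divisor must be adjusted.
With modified divisor 3400: modified quotas Alpha 4.101, Gamma 2.875, Beta 0.272, Theta 3.664.
Rounding down: Alpha 4, Gamma 2, Beta 0, Theta 3 (total 9).
Beta receives 0.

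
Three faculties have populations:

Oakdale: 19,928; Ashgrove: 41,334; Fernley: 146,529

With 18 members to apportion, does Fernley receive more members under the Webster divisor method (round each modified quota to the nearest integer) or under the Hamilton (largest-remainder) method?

Hamilton

Webster: Oakdale 2, Ashgrove 4, Fernley 12.
Hamilton: Oakdale 2, Ashgrove 3, Fernley 13.
Fernley gets 12 under Webster and 13 under Hamilton.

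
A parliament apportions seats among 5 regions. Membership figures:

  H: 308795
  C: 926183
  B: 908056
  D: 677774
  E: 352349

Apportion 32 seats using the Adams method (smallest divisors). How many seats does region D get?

Standard divisor 3173157/32 ≈ 99161.156; standard quotas: H 3.114, C 9.340, B 9.157, D 6.835, E 3.553.
Rounding up gives 4, 10, 10, 7, 4 = 35 seats, so the divisor must be adjusted.
With modified divisor 107900: modified quotas H 2.862, C 8.584, B 8.416, D 6.282, E 3.266.
Rounding up: H 3, C 9, B 9, D 7, E 4 (total 32).
D receives 7.

7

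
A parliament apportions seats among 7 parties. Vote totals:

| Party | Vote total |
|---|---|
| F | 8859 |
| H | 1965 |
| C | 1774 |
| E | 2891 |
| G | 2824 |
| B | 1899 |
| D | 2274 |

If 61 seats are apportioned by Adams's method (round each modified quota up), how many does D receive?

Standard divisor 22486/61 ≈ 368.623; standard quotas: F 24.033, H 5.331, C 4.813, E 7.843, G 7.661, B 5.152, D 6.169.
Rounding up gives 25, 6, 5, 8, 8, 6, 7 = 65 seats, so the divisor must be adjusted.
With modified divisor 390: modified quotas F 22.715, H 5.038, C 4.549, E 7.413, G 7.241, B 4.869, D 5.831.
Rounding up: F 23, H 6, C 5, E 8, G 8, B 5, D 6 (total 61).
D receives 6.

6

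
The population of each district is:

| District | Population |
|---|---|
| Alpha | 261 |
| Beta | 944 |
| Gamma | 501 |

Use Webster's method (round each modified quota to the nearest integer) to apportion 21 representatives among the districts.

Standard divisor 1706/21 ≈ 81.238; standard quotas: Alpha 3.213, Beta 11.620, Gamma 6.167.
Rounding to the nearest integer gives Alpha 3, Beta 12, Gamma 6 — total 21, matching the house size, so no adjustment is needed.

Alpha=3, Beta=12, Gamma=6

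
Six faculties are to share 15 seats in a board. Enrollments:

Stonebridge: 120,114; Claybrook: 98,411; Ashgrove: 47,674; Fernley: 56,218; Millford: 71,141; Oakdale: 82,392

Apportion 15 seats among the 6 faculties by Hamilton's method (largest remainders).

Standard divisor: 475950 ÷ 15 = 31730.
Standard quotas: Stonebridge 3.7855, Claybrook 3.1015, Ashgrove 1.5025, Fernley 1.7718, Millford 2.2421, Oakdale 2.5967.
Lower quotas: Stonebridge 3, Claybrook 3, Ashgrove 1, Fernley 1, Millford 2, Oakdale 2 (sum 12, leaving 3 seats).
Remainders in descending order: Stonebridge 0.7855, Fernley 0.7718, Oakdale 0.5967, Ashgrove 0.5025, Millford 0.2421, Claybrook 0.1015.
The surplus seats go to Stonebridge, Fernley, Oakdale.

Stonebridge=4; Claybrook=3; Ashgrove=1; Fernley=2; Millford=2; Oakdale=3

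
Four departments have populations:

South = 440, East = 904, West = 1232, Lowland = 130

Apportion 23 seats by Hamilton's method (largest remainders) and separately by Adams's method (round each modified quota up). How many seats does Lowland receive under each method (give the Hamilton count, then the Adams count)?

1 and 2

Hamilton: South 4, East 8, West 10, Lowland 1.
Adams: South 4, East 7, West 10, Lowland 2.
Lowland gets 1 under Hamilton and 2 under Adams.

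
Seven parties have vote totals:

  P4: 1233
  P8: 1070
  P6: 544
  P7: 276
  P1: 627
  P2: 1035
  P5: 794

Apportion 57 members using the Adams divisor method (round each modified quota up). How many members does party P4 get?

Standard divisor 5579/57 ≈ 97.877; standard quotas: P4 12.597, P8 10.932, P6 5.558, P7 2.820, P1 6.406, P2 10.574, P5 8.112.
Rounding up gives 13, 11, 6, 3, 7, 11, 9 = 60 seats, so the divisor must be adjusted.
With modified divisor 104: modified quotas P4 11.856, P8 10.288, P6 5.231, P7 2.654, P1 6.029, P2 9.952, P5 7.635.
Rounding up: P4 12, P8 11, P6 6, P7 3, P1 7, P2 10, P5 8 (total 57).
P4 receives 12.

12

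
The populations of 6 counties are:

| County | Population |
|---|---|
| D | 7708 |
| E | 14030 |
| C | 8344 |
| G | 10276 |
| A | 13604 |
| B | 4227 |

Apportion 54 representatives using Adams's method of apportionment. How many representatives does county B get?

Standard divisor 58189/54 ≈ 1077.574; standard quotas: D 7.153, E 13.020, C 7.743, G 9.536, A 12.625, B 3.923.
Rounding up gives 8, 14, 8, 10, 13, 4 = 57 seats, so the divisor must be adjusted.
With modified divisor 1138: modified quotas D 6.773, E 12.329, C 7.332, G 9.030, A 11.954, B 3.714.
Rounding up: D 7, E 13, C 8, G 10, A 12, B 4 (total 54).
B receives 4.

4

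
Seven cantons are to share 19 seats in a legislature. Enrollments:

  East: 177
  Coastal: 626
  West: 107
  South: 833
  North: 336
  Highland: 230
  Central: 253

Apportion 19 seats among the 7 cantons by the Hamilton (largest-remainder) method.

Standard divisor: 2562 ÷ 19 ≈ 134.842.
Standard quotas: East 1.313, Coastal 4.642, West 0.794, South 6.178, North 2.492, Highland 1.706, Central 1.876.
Lower quotas: East 1, Coastal 4, West 0, South 6, North 2, Highland 1, Central 1 (sum 15, leaving 4 seats).
Remainders in descending order: Central 0.876, West 0.794, Highland 0.706, Coastal 0.642, North 0.492, East 0.313, South 0.178.
Largest remainders: Central, West, Highland, Coastal receive the extra seats.

East 1; Coastal 5; West 1; South 6; North 2; Highland 2; Central 2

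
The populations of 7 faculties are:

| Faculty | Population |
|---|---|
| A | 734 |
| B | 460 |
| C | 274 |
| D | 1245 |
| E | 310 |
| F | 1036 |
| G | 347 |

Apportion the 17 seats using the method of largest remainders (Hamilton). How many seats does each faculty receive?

Total 4406; standard divisor 4406/17 ≈ 259.176.
Standard quotas: A 2.832, B 1.775, C 1.057, D 4.804, E 1.196, F 3.997, G 1.339.
Lower quotas: A 2, B 1, C 1, D 4, E 1, F 3, G 1 (sum 13, leaving 4 seats).
Remainders in descending order: F 0.997, A 0.832, D 0.804, B 0.775, G 0.339, E 0.196, C 0.057.
Largest remainders: F, A, D, B receive the extra seats.

A=3, B=2, C=1, D=5, E=1, F=4, G=1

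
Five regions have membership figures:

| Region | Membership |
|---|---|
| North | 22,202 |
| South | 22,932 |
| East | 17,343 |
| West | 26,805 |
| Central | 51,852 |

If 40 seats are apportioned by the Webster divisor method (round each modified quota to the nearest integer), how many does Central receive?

Standard divisor 141134/40 ≈ 3528.35; standard quotas: North 6.292, South 6.499, East 4.915, West 7.597, Central 14.696.
Rounding to the nearest integer gives North 6, South 6, East 5, West 8, Central 15 — total 40, matching the house size, so no adjustment is needed.
Central receives 15.

15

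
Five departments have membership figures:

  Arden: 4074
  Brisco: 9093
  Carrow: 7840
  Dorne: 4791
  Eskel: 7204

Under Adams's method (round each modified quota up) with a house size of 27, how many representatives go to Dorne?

Standard divisor 33002/27 ≈ 1222.296; standard quotas: Arden 3.333, Brisco 7.439, Carrow 6.414, Dorne 3.920, Eskel 5.894.
Rounding up gives 4, 8, 7, 4, 6 = 29 seats, so the divisor must be adjusted.
With modified divisor 1330: modified quotas Arden 3.063, Brisco 6.837, Carrow 5.895, Dorne 3.602, Eskel 5.417.
Rounding up: Arden 4, Brisco 7, Carrow 6, Dorne 4, Eskel 6 (total 27).
Dorne receives 4.

4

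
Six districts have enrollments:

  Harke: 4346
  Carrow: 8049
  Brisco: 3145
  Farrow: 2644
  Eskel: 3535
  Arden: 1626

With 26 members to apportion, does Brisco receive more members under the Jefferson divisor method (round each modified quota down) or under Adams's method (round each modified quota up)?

Adams

Jefferson: Harke 5, Carrow 9, Brisco 3, Farrow 3, Eskel 4, Arden 2.
Adams: Harke 5, Carrow 8, Brisco 4, Farrow 3, Eskel 4, Arden 2.
Brisco gets 3 under Jefferson and 4 under Adams.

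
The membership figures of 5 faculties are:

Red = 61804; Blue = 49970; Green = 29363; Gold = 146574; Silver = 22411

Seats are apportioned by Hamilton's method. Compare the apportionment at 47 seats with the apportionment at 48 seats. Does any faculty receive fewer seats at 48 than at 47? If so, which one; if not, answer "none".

At 47 seats: Red 9, Blue 8, Green 5, Gold 22, Silver 3.
At 48 seats: Red 10, Blue 8, Green 4, Gold 23, Silver 3.
Green drops from 5 to 4.

Green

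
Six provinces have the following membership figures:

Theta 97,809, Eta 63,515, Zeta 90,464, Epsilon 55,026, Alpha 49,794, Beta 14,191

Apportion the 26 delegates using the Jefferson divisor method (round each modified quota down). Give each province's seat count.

Theta 7, Eta 4, Zeta 7, Epsilon 4, Alpha 3, Beta 1

Standard divisor 370799/26 ≈ 14261.5; standard quotas: Theta 6.858, Eta 4.454, Zeta 6.343, Epsilon 3.858, Alpha 3.491, Beta 0.995.
Rounding down gives 6, 4, 6, 3, 3, 0 = 22 seats, so the divisor must be adjusted.
With modified divisor 12800: modified quotas Theta 7.641, Eta 4.962, Zeta 7.067, Epsilon 4.299, Alpha 3.890, Beta 1.109.
Rounding down: Theta 7, Eta 4, Zeta 7, Epsilon 4, Alpha 3, Beta 1 (total 26).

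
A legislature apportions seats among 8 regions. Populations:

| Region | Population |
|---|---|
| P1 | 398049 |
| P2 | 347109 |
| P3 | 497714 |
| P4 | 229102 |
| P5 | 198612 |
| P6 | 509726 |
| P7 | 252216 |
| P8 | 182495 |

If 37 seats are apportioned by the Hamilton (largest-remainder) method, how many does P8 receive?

The standard divisor is 2615023/37 ≈ 70676.297.
Standard quotas: P1 5.6320, P2 4.9113, P3 7.0422, P4 3.2416, P5 2.8102, P6 7.2121, P7 3.5686, P8 2.5821.
Lower quotas: P1 5, P2 4, P3 7, P4 3, P5 2, P6 7, P7 3, P8 2 (sum 33, leaving 4 seats).
Remainders in descending order: P2 0.9113, P5 0.8102, P1 0.6320, P8 0.5821, P7 0.5686, P4 0.2416, P6 0.2121, P3 0.0422.
The surplus seats go to P2, P5, P1, P8.
P8 receives 3.

3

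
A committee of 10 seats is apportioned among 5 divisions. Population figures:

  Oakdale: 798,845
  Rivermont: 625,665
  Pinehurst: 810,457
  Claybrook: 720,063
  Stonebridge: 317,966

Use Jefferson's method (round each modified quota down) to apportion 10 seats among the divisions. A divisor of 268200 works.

Oakdale: 2, Rivermont: 2, Pinehurst: 3, Claybrook: 2, Stonebridge: 1

With modified divisor 268200: modified quotas Oakdale 2.979, Rivermont 2.333, Pinehurst 3.022, Claybrook 2.685, Stonebridge 1.186.
Rounding down: Oakdale 2, Rivermont 2, Pinehurst 3, Claybrook 2, Stonebridge 1 (total 10).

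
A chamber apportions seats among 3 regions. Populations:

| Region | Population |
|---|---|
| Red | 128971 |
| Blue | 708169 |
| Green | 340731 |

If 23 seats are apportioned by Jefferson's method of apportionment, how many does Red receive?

2

Standard divisor 1177871/23 ≈ 51211.783; standard quotas: Red 2.518, Blue 13.828, Green 6.653.
Rounding down gives 2, 13, 6 = 21 seats, so the divisor must be adjusted.
With modified divisor 47900: modified quotas Red 2.693, Blue 14.784, Green 7.113.
Rounding down: Red 2, Blue 14, Green 7 (total 23).
Red receives 2.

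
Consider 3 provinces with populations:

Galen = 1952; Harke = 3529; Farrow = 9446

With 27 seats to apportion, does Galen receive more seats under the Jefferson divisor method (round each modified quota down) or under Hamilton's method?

Jefferson: Galen 3, Harke 6, Farrow 18.
Hamilton: Galen 4, Harke 6, Farrow 17.
Galen gets 3 under Jefferson and 4 under Hamilton.

Hamilton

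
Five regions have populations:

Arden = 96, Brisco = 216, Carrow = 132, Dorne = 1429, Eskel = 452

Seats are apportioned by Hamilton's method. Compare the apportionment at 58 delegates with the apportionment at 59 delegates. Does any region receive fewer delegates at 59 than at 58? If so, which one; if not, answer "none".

Arden

At 58 seats: Arden 3, Brisco 5, Carrow 3, Dorne 36, Eskel 11.
At 59 seats: Arden 2, Brisco 6, Carrow 3, Dorne 36, Eskel 12.
Arden drops from 3 to 2.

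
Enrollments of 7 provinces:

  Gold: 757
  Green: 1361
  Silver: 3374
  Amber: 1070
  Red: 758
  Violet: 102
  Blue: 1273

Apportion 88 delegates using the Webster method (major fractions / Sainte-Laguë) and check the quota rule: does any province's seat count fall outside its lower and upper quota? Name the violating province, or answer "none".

Silver

Standard quotas: Gold 7.661, Green 13.774, Silver 34.147, Amber 10.829, Red 7.672, Violet 1.032, Blue 12.884.
Webster allocation: Gold 8, Green 14, Silver 33, Amber 11, Red 8, Violet 1, Blue 13.
Silver has quota 34.147 (lower 34, upper 35) but receives 33 — outside the quota interval.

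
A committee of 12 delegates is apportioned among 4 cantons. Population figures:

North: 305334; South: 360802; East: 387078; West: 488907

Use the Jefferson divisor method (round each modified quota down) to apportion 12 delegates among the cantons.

North=2, South=3, East=3, West=4

Standard divisor 1542121/12 ≈ 128510.083; standard quotas: North 2.376, South 2.808, East 3.012, West 3.804.
Rounding down gives 2, 2, 3, 3 = 10 seats, so the divisor must be adjusted.
With modified divisor 111000: modified quotas North 2.751, South 3.250, East 3.487, West 4.405.
Rounding down: North 2, South 3, East 3, West 4 (total 12).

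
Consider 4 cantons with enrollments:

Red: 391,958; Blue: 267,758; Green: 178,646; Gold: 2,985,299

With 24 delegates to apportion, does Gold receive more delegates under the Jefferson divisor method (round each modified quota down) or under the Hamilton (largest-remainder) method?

Jefferson

Jefferson: Red 2, Blue 1, Green 1, Gold 20.
Hamilton: Red 2, Blue 2, Green 1, Gold 19.
Gold gets 20 under Jefferson and 19 under Hamilton.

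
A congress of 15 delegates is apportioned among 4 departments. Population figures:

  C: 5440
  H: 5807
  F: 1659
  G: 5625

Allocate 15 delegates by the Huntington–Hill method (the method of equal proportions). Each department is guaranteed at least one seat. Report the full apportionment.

With divisor 1237: modified quotas C 4.398, H 4.694, F 1.341, G 4.547.
Geometric-mean thresholds: C √(4·5)=4.472, H √(4·5)=4.472, F √(1·2)=1.414, G √(4·5)=4.472.
Each quota rounded against its threshold gives C 4, H 5, F 1, G 5 (total 15).

C 4; H 5; F 1; G 5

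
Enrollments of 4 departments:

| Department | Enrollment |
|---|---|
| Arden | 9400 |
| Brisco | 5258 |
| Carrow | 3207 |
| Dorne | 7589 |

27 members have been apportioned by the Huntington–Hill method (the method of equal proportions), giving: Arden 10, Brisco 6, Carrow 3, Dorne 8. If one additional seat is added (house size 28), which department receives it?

Carrow

Priority for the next seat is population ÷ (√(s·(s+1))).
Priorities: Arden 896.255, Brisco 811.327, Carrow 925.781, Dorne 894.372.
Highest priority: Carrow.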